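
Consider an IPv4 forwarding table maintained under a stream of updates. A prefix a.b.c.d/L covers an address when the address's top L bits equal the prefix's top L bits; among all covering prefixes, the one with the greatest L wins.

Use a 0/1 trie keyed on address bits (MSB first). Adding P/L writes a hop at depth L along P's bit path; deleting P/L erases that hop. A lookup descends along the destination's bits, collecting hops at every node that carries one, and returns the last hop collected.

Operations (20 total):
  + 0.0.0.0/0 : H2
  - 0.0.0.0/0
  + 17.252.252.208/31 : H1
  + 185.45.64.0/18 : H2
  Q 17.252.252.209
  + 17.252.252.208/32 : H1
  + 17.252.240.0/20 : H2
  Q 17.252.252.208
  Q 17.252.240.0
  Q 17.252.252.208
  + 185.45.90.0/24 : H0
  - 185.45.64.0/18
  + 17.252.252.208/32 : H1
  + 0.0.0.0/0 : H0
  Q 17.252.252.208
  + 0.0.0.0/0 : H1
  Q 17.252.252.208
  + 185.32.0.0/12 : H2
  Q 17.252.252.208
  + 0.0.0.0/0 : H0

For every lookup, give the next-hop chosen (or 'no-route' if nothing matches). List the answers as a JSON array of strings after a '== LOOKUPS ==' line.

Trace:
  + 0.0.0.0/0 (H2) depth=0
  del 0.0.0.0/0 (clear depth 0)
  + 17.252.252.208/31 (H1) depth=31
  + 185.45.64.0/18 (H2) depth=18
  lookup 17.252.252.209: bits 0001000111111100111111001101000 walk d0:-→d1:-→d2:-→d3:-→d4:-→d5:-→d6:-→d7:-→d8:-→d9:-→d10:-→d11:-→d12:-→d13:-→d14:-→d15:-→d16:-→d17:-→d18:-→d19:-→d20:-→d21:-→d22:-→d23:-→d24:-→d25:-→d26:-→d27:-→d28:-→d29:-→d30:-→d31:H1 -> H1
  + 17.252.252.208/32 (H1) depth=32
  + 17.252.240.0/20 (H2) depth=20
  lookup 17.252.252.208: bits 00010001111111001111110011010000 walk d0:-→d1:-→d2:-→d3:-→d4:-→d5:-→d6:-→d7:-→d8:-→d9:-→d10:-→d11:-→d12:-→d13:-→d14:-→d15:-→d16:-→d17:-→d18:-→d19:-→d20:H2→d21:-→d22:-→d23:-→d24:-→d25:-→d26:-→d27:-→d28:-→d29:-→d30:-→d31:H1→d32:H1 -> H1
  lookup 17.252.240.0: bits 00010001111111001111 walk d0:-→d1:-→d2:-→d3:-→d4:-→d5:-→d6:-→d7:-→d8:-→d9:-→d10:-→d11:-→d12:-→d13:-→d14:-→d15:-→d16:-→d17:-→d18:-→d19:-→d20:H2 -> H2
  lookup 17.252.252.208: bits 00010001111111001111110011010000 walk d0:-→d1:-→d2:-→d3:-→d4:-→d5:-→d6:-→d7:-→d8:-→d9:-→d10:-→d11:-→d12:-→d13:-→d14:-→d15:-→d16:-→d17:-→d18:-→d19:-→d20:H2→d21:-→d22:-→d23:-→d24:-→d25:-→d26:-→d27:-→d28:-→d29:-→d30:-→d31:H1→d32:H1 -> H1
  + 185.45.90.0/24 (H0) depth=24
  del 185.45.64.0/18 (clear depth 18)
  + 17.252.252.208/32 (H1) depth=32
  + 0.0.0.0/0 (H0) depth=0
  lookup 17.252.252.208: bits 00010001111111001111110011010000 walk d0:H0→d1:-→d2:-→d3:-→d4:-→d5:-→d6:-→d7:-→d8:-→d9:-→d10:-→d11:-→d12:-→d13:-→d14:-→d15:-→d16:-→d17:-→d18:-→d19:-→d20:H2→d21:-→d22:-→d23:-→d24:-→d25:-→d26:-→d27:-→d28:-→d29:-→d30:-→d31:H1→d32:H1 -> H1
  + 0.0.0.0/0 (H1) depth=0
  lookup 17.252.252.208: bits 00010001111111001111110011010000 walk d0:H1→d1:-→d2:-→d3:-→d4:-→d5:-→d6:-→d7:-→d8:-→d9:-→d10:-→d11:-→d12:-→d13:-→d14:-→d15:-→d16:-→d17:-→d18:-→d19:-→d20:H2→d21:-→d22:-→d23:-→d24:-→d25:-→d26:-→d27:-→d28:-→d29:-→d30:-→d31:H1→d32:H1 -> H1
  + 185.32.0.0/12 (H2) depth=12
  lookup 17.252.252.208: bits 00010001111111001111110011010000 walk d0:H1→d1:-→d2:-→d3:-→d4:-→d5:-→d6:-→d7:-→d8:-→d9:-→d10:-→d11:-→d12:-→d13:-→d14:-→d15:-→d16:-→d17:-→d18:-→d19:-→d20:H2→d21:-→d22:-→d23:-→d24:-→d25:-→d26:-→d27:-→d28:-→d29:-→d30:-→d31:H1→d32:H1 -> H1
  + 0.0.0.0/0 (H0) depth=0

== LOOKUPS ==
["H1","H1","H2","H1","H1","H1","H1"]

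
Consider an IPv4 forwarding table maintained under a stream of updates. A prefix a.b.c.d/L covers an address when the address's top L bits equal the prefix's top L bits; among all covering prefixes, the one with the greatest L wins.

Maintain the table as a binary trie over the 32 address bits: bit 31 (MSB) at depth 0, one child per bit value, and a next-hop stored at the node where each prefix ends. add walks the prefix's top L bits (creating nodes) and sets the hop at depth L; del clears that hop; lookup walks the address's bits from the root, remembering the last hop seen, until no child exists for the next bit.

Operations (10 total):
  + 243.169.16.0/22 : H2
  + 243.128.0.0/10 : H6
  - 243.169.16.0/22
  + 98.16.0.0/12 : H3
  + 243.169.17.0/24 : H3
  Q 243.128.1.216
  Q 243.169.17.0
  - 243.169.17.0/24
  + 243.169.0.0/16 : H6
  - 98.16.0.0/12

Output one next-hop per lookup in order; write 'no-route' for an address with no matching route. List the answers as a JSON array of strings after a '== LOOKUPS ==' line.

Process each operation:
  + 243.169.16.0/22 (H2) depth=22
  + 243.128.0.0/10 (H6) depth=10
  del 243.169.16.0/22 (clear depth 22)
  + 98.16.0.0/12 (H3) depth=12
  + 243.169.17.0/24 (H3) depth=24
  ? 243.128.1.216  path d0:-→d1:-→d2:-→d3:-→d4:-→d5:-→d6:-→d7:-→d8:-→d9:-→d10:H6  best=H6
  ? 243.169.17.0  path d0:-→d1:-→d2:-→d3:-→d4:-→d5:-→d6:-→d7:-→d8:-→d9:-→d10:H6→d11:-→d12:-→d13:-→d14:-→d15:-→d16:-→d17:-→d18:-→d19:-→d20:-→d21:-→d22:-→d23:-→d24:H3  best=H3
  del 243.169.17.0/24 (clear depth 24)
  + 243.169.0.0/16 (H6) depth=16
  del 98.16.0.0/12 (clear depth 12)

== LOOKUPS ==
["H6","H3"]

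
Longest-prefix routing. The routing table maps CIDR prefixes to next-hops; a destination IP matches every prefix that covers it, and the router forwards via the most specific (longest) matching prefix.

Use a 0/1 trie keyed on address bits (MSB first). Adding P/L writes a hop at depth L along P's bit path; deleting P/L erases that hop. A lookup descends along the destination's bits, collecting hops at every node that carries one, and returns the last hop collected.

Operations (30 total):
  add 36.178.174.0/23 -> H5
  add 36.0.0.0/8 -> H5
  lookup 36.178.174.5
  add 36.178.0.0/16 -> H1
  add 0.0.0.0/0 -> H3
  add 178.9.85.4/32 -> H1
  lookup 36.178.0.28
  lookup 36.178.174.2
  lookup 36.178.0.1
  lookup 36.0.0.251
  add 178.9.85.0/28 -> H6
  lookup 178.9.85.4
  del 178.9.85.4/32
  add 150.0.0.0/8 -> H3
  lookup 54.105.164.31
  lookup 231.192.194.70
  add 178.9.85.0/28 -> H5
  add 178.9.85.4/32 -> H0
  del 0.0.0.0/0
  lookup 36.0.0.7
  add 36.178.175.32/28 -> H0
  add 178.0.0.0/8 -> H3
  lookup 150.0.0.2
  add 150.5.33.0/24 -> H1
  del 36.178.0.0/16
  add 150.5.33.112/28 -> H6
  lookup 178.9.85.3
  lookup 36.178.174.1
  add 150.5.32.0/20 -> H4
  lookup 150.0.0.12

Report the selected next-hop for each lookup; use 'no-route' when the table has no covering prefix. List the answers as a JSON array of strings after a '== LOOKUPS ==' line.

Apply in order:
  add 36.178.174.0/23 -> H5 at depth 23
  add 36.0.0.0/8 -> H5 at depth 8
  lookup 36.178.174.5: bits 00100100101100101010111 walk d0:-→d1:-→d2:-→d3:-→d4:-→d5:-→d6:-→d7:-→d8:H5→d9:-→d10:-→d11:-→d12:-→d13:-→d14:-→d15:-→d16:-→d17:-→d18:-→d19:-→d20:-→d21:-→d22:-→d23:H5 -> H5
  add 36.178.0.0/16 -> H1 at depth 16
  add 0.0.0.0/0 -> H3 at depth 0
  add 178.9.85.4/32 -> H1 at depth 32
  lookup 36.178.0.28: bits 0010010010110010 walk d0:H3→d1:-→d2:-→d3:-→d4:-→d5:-→d6:-→d7:-→d8:H5→d9:-→d10:-→d11:-→d12:-→d13:-→d14:-→d15:-→d16:H1 -> H1
  lookup 36.178.174.2: bits 00100100101100101010111 walk d0:H3→d1:-→d2:-→d3:-→d4:-→d5:-→d6:-→d7:-→d8:H5→d9:-→d10:-→d11:-→d12:-→d13:-→d14:-→d15:-→d16:H1→d17:-→d18:-→d19:-→d20:-→d21:-→d22:-→d23:H5 -> H5
  lookup 36.178.0.1: bits 0010010010110010 walk d0:H3→d1:-→d2:-→d3:-→d4:-→d5:-→d6:-→d7:-→d8:H5→d9:-→d10:-→d11:-→d12:-→d13:-→d14:-→d15:-→d16:H1 -> H1
  lookup 36.0.0.251: bits 00100100 walk d0:H3→d1:-→d2:-→d3:-→d4:-→d5:-→d6:-→d7:-→d8:H5 -> H5
  add 178.9.85.0/28 -> H6 at depth 28
  lookup 178.9.85.4: bits 10110010000010010101010100000100 walk d0:H3→d1:-→d2:-→d3:-→d4:-→d5:-→d6:-→d7:-→d8:-→d9:-→d10:-→d11:-→d12:-→d13:-→d14:-→d15:-→d16:-→d17:-→d18:-→d19:-→d20:-→d21:-→d22:-→d23:-→d24:-→d25:-→d26:-→d27:-→d28:H6→d29:-→d30:-→d31:-→d32:H1 -> H1
  - 178.9.85.4/32 clear@32
  add 150.0.0.0/8 -> H3 at depth 8
  lookup 54.105.164.31: bits 001 walk d0:H3→d1:-→d2:-→d3:- -> H3
  lookup 231.192.194.70: bits 1 walk d0:H3→d1:- -> H3
  add 178.9.85.0/28 -> H5 at depth 28
  add 178.9.85.4/32 -> H0 at depth 32
  - 0.0.0.0/0 clear@0
  lookup 36.0.0.7: bits 00100100 walk d0:-→d1:-→d2:-→d3:-→d4:-→d5:-→d6:-→d7:-→d8:H5 -> H5
  add 36.178.175.32/28 -> H0 at depth 28
  add 178.0.0.0/8 -> H3 at depth 8
  lookup 150.0.0.2: bits 10010110 walk d0:-→d1:-→d2:-→d3:-→d4:-→d5:-→d6:-→d7:-→d8:H3 -> H3
  add 150.5.33.0/24 -> H1 at depth 24
  - 36.178.0.0/16 clear@16
  add 150.5.33.112/28 -> H6 at depth 28
  lookup 178.9.85.3: bits 10110010000010010101010100000 walk d0:-→d1:-→d2:-→d3:-→d4:-→d5:-→d6:-→d7:-→d8:H3→d9:-→d10:-→d11:-→d12:-→d13:-→d14:-→d15:-→d16:-→d17:-→d18:-→d19:-→d20:-→d21:-→d22:-→d23:-→d24:-→d25:-→d26:-→d27:-→d28:H5→d29:- -> H5
  lookup 36.178.174.1: bits 00100100101100101010111 walk d0:-→d1:-→d2:-→d3:-→d4:-→d5:-→d6:-→d7:-→d8:H5→d9:-→d10:-→d11:-→d12:-→d13:-→d14:-→d15:-→d16:-→d17:-→d18:-→d19:-→d20:-→d21:-→d22:-→d23:H5 -> H5
  add 150.5.32.0/20 -> H4 at depth 20
  lookup 150.0.0.12: bits 1001011000000 walk d0:-→d1:-→d2:-→d3:-→d4:-→d5:-→d6:-→d7:-→d8:H3→d9:-→d10:-→d11:-→d12:-→d13:- -> H3

== LOOKUPS ==
["H5","H1","H5","H1","H5","H1","H3","H3","H5","H3","H5","H5","H3"]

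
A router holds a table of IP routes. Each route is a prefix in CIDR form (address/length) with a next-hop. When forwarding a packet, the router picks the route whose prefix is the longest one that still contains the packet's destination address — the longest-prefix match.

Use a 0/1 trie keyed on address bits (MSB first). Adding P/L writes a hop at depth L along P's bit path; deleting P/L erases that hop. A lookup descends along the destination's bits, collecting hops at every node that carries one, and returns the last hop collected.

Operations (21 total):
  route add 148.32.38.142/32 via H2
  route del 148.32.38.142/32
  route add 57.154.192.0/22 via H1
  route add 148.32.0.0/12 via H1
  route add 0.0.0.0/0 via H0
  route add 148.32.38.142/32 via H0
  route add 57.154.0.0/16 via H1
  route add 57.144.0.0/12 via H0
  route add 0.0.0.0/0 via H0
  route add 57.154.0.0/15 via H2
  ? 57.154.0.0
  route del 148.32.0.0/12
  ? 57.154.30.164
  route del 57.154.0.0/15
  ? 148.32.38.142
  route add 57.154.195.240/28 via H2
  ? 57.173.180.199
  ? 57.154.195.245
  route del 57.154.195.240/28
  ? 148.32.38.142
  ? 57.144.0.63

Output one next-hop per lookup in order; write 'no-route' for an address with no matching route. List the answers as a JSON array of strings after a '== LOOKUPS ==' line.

Process each operation:
  add 148.32.38.142/32 -> H2 at depth 32
  - 148.32.38.142/32 clear@32
  add 57.154.192.0/22 -> H1 at depth 22
  add 148.32.0.0/12 -> H1 at depth 12
  add 0.0.0.0/0 -> H0 at depth 0
  add 148.32.38.142/32 -> H0 at depth 32
  add 57.154.0.0/16 -> H1 at depth 16
  add 57.144.0.0/12 -> H0 at depth 12
  add 0.0.0.0/0 -> H0 at depth 0
  add 57.154.0.0/15 -> H2 at depth 15
  lookup 57.154.0.0: bits 0011100110011010 walk d0:H0→d1:-→d2:-→d3:-→d4:-→d5:-→d6:-→d7:-→d8:-→d9:-→d10:-→d11:-→d12:H0→d13:-→d14:-→d15:H2→d16:H1 -> H1
  - 148.32.0.0/12 clear@12
  lookup 57.154.30.164: bits 0011100110011010 walk d0:H0→d1:-→d2:-→d3:-→d4:-→d5:-→d6:-→d7:-→d8:-→d9:-→d10:-→d11:-→d12:H0→d13:-→d14:-→d15:H2→d16:H1 -> H1
  - 57.154.0.0/15 clear@15
  lookup 148.32.38.142: bits 10010100001000000010011010001110 walk d0:H0→d1:-→d2:-→d3:-→d4:-→d5:-→d6:-→d7:-→d8:-→d9:-→d10:-→d11:-→d12:-→d13:-→d14:-→d15:-→d16:-→d17:-→d18:-→d19:-→d20:-→d21:-→d22:-→d23:-→d24:-→d25:-→d26:-→d27:-→d28:-→d29:-→d30:-→d31:-→d32:H0 -> H0
  add 57.154.195.240/28 -> H2 at depth 28
  lookup 57.173.180.199: bits 0011100110 walk d0:H0→d1:-→d2:-→d3:-→d4:-→d5:-→d6:-→d7:-→d8:-→d9:-→d10:- -> H0
  lookup 57.154.195.245: bits 0011100110011010110000111111 walk d0:H0→d1:-→d2:-→d3:-→d4:-→d5:-→d6:-→d7:-→d8:-→d9:-→d10:-→d11:-→d12:H0→d13:-→d14:-→d15:-→d16:H1→d17:-→d18:-→d19:-→d20:-→d21:-→d22:H1→d23:-→d24:-→d25:-→d26:-→d27:-→d28:H2 -> H2
  - 57.154.195.240/28 clear@28
  lookup 148.32.38.142: bits 10010100001000000010011010001110 walk d0:H0→d1:-→d2:-→d3:-→d4:-→d5:-→d6:-→d7:-→d8:-→d9:-→d10:-→d11:-→d12:-→d13:-→d14:-→d15:-→d16:-→d17:-→d18:-→d19:-→d20:-→d21:-→d22:-→d23:-→d24:-→d25:-→d26:-→d27:-→d28:-→d29:-→d30:-→d31:-→d32:H0 -> H0
  lookup 57.144.0.63: bits 001110011001 walk d0:H0→d1:-→d2:-→d3:-→d4:-→d5:-→d6:-→d7:-→d8:-→d9:-→d10:-→d11:-→d12:H0 -> H0

== LOOKUPS ==
["H1","H1","H0","H0","H2","H0","H0"]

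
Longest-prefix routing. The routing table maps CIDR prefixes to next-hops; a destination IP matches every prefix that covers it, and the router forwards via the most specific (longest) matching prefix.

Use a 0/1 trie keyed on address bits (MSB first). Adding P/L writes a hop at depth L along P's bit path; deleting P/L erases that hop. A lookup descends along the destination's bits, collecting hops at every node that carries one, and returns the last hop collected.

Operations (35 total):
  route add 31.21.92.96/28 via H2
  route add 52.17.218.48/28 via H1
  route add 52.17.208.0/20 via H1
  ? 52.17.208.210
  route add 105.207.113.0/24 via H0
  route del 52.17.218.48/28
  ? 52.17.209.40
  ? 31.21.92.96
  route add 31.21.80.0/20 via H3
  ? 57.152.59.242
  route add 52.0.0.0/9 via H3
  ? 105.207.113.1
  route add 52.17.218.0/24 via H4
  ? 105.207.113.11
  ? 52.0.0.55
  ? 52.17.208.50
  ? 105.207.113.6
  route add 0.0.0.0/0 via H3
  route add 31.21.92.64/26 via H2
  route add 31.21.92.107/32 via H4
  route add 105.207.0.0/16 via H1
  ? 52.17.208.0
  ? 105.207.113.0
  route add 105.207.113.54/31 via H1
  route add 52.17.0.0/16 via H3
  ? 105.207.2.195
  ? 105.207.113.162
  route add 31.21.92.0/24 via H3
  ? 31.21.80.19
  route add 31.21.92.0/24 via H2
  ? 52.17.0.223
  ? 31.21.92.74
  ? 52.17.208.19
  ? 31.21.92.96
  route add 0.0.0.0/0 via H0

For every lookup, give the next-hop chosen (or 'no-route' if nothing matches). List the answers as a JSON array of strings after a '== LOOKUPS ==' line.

Process each operation:
  add 31.21.92.96/28 -> H2 at depth 28
  add 52.17.218.48/28 -> H1 at depth 28
  add 52.17.208.0/20 -> H1 at depth 20
  ? 52.17.208.210  path d0:-→d1:-→d2:-→d3:-→d4:-→d5:-→d6:-→d7:-→d8:-→d9:-→d10:-→d11:-→d12:-→d13:-→d14:-→d15:-→d16:-→d17:-→d18:-→d19:-→d20:H1  best=H1
  add 105.207.113.0/24 -> H0 at depth 24
  - 52.17.218.48/28 clear@28
  ? 52.17.209.40  path d0:-→d1:-→d2:-→d3:-→d4:-→d5:-→d6:-→d7:-→d8:-→d9:-→d10:-→d11:-→d12:-→d13:-→d14:-→d15:-→d16:-→d17:-→d18:-→d19:-→d20:H1  best=H1
  ? 31.21.92.96  path d0:-→d1:-→d2:-→d3:-→d4:-→d5:-→d6:-→d7:-→d8:-→d9:-→d10:-→d11:-→d12:-→d13:-→d14:-→d15:-→d16:-→d17:-→d18:-→d19:-→d20:-→d21:-→d22:-→d23:-→d24:-→d25:-→d26:-→d27:-→d28:H2  best=H2
  add 31.21.80.0/20 -> H3 at depth 20
  ? 57.152.59.242  path d0:-→d1:-→d2:-→d3:-→d4:-  best=no-route
  add 52.0.0.0/9 -> H3 at depth 9
  ? 105.207.113.1  path d0:-→d1:-→d2:-→d3:-→d4:-→d5:-→d6:-→d7:-→d8:-→d9:-→d10:-→d11:-→d12:-→d13:-→d14:-→d15:-→d16:-→d17:-→d18:-→d19:-→d20:-→d21:-→d22:-→d23:-→d24:H0  best=H0
  add 52.17.218.0/24 -> H4 at depth 24
  ? 105.207.113.11  path d0:-→d1:-→d2:-→d3:-→d4:-→d5:-→d6:-→d7:-→d8:-→d9:-→d10:-→d11:-→d12:-→d13:-→d14:-→d15:-→d16:-→d17:-→d18:-→d19:-→d20:-→d21:-→d22:-→d23:-→d24:H0  best=H0
  ? 52.0.0.55  path d0:-→d1:-→d2:-→d3:-→d4:-→d5:-→d6:-→d7:-→d8:-→d9:H3→d10:-→d11:-  best=H3
  ? 52.17.208.50  path d0:-→d1:-→d2:-→d3:-→d4:-→d5:-→d6:-→d7:-→d8:-→d9:H3→d10:-→d11:-→d12:-→d13:-→d14:-→d15:-→d16:-→d17:-→d18:-→d19:-→d20:H1  best=H1
  ? 105.207.113.6  path d0:-→d1:-→d2:-→d3:-→d4:-→d5:-→d6:-→d7:-→d8:-→d9:-→d10:-→d11:-→d12:-→d13:-→d14:-→d15:-→d16:-→d17:-→d18:-→d19:-→d20:-→d21:-→d22:-→d23:-→d24:H0  best=H0
  add 0.0.0.0/0 -> H3 at depth 0
  add 31.21.92.64/26 -> H2 at depth 26
  add 31.21.92.107/32 -> H4 at depth 32
  add 105.207.0.0/16 -> H1 at depth 16
  ? 52.17.208.0  path d0:H3→d1:-→d2:-→d3:-→d4:-→d5:-→d6:-→d7:-→d8:-→d9:H3→d10:-→d11:-→d12:-→d13:-→d14:-→d15:-→d16:-→d17:-→d18:-→d19:-→d20:H1  best=H1
  ? 105.207.113.0  path d0:H3→d1:-→d2:-→d3:-→d4:-→d5:-→d6:-→d7:-→d8:-→d9:-→d10:-→d11:-→d12:-→d13:-→d14:-→d15:-→d16:H1→d17:-→d18:-→d19:-→d20:-→d21:-→d22:-→d23:-→d24:H0  best=H0
  add 105.207.113.54/31 -> H1 at depth 31
  add 52.17.0.0/16 -> H3 at depth 16
  ? 105.207.2.195  path d0:H3→d1:-→d2:-→d3:-→d4:-→d5:-→d6:-→d7:-→d8:-→d9:-→d10:-→d11:-→d12:-→d13:-→d14:-→d15:-→d16:H1→d17:-  best=H1
  ? 105.207.113.162  path d0:H3→d1:-→d2:-→d3:-→d4:-→d5:-→d6:-→d7:-→d8:-→d9:-→d10:-→d11:-→d12:-→d13:-→d14:-→d15:-→d16:H1→d17:-→d18:-→d19:-→d20:-→d21:-→d22:-→d23:-→d24:H0  best=H0
  add 31.21.92.0/24 -> H3 at depth 24
  ? 31.21.80.19  path d0:H3→d1:-→d2:-→d3:-→d4:-→d5:-→d6:-→d7:-→d8:-→d9:-→d10:-→d11:-→d12:-→d13:-→d14:-→d15:-→d16:-→d17:-→d18:-→d19:-→d20:H3  best=H3
  add 31.21.92.0/24 -> H2 at depth 24
  ? 52.17.0.223  path d0:H3→d1:-→d2:-→d3:-→d4:-→d5:-→d6:-→d7:-→d8:-→d9:H3→d10:-→d11:-→d12:-→d13:-→d14:-→d15:-→d16:H3  best=H3
  ? 31.21.92.74  path d0:H3→d1:-→d2:-→d3:-→d4:-→d5:-→d6:-→d7:-→d8:-→d9:-→d10:-→d11:-→d12:-→d13:-→d14:-→d15:-→d16:-→d17:-→d18:-→d19:-→d20:H3→d21:-→d22:-→d23:-→d24:H2→d25:-→d26:H2  best=H2
  ? 52.17.208.19  path d0:H3→d1:-→d2:-→d3:-→d4:-→d5:-→d6:-→d7:-→d8:-→d9:H3→d10:-→d11:-→d12:-→d13:-→d14:-→d15:-→d16:H3→d17:-→d18:-→d19:-→d20:H1  best=H1
  ? 31.21.92.96  path d0:H3→d1:-→d2:-→d3:-→d4:-→d5:-→d6:-→d7:-→d8:-→d9:-→d10:-→d11:-→d12:-→d13:-→d14:-→d15:-→d16:-→d17:-→d18:-→d19:-→d20:H3→d21:-→d22:-→d23:-→d24:H2→d25:-→d26:H2→d27:-→d28:H2  best=H2
  add 0.0.0.0/0 -> H0 at depth 0

== LOOKUPS ==
["H1","H1","H2","no-route","H0","H0","H3","H1","H0","H1","H0","H1","H0","H3","H3","H2","H1","H2"]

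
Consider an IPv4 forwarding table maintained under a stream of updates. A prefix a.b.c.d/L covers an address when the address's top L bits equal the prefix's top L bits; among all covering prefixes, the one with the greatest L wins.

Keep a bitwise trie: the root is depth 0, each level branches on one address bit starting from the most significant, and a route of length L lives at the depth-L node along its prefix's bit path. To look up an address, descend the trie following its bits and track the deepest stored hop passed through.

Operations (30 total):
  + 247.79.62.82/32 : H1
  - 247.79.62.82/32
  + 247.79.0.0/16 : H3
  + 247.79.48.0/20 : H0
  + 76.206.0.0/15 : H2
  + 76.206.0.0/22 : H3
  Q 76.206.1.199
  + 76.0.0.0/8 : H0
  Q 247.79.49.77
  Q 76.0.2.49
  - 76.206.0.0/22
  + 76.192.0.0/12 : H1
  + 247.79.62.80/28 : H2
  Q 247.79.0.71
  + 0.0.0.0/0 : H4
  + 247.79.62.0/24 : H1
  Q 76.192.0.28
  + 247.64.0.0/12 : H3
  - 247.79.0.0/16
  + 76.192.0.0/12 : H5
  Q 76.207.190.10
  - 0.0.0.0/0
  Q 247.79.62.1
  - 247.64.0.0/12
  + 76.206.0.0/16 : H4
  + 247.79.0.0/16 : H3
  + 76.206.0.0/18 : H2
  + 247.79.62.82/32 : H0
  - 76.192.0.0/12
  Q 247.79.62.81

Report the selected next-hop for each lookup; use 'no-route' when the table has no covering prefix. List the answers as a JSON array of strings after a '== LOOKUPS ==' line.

Apply in order:
  + 247.79.62.82/32 (H1) depth=32
  - 247.79.62.82/32 clear@32
  + 247.79.0.0/16 (H3) depth=16
  + 247.79.48.0/20 (H0) depth=20
  + 76.206.0.0/15 (H2) depth=15
  + 76.206.0.0/22 (H3) depth=22
  Q 76.206.1.199: descend 0100110011001110000000 ; hops seen [H2,H3] ; pick H3
  + 76.0.0.0/8 (H0) depth=8
  Q 247.79.49.77: descend 11110111010011110011 ; hops seen [H3,H0] ; pick H0
  Q 76.0.2.49: descend 01001100 ; hops seen [H0] ; pick H0
  - 76.206.0.0/22 clear@22
  + 76.192.0.0/12 (H1) depth=12
  + 247.79.62.80/28 (H2) depth=28
  Q 247.79.0.71: descend 111101110100111100 ; hops seen [H3] ; pick H3
  + 0.0.0.0/0 (H4) depth=0
  + 247.79.62.0/24 (H1) depth=24
  Q 76.192.0.28: descend 010011001100 ; hops seen [H4,H0,H1] ; pick H1
  + 247.64.0.0/12 (H3) depth=12
  - 247.79.0.0/16 clear@16
  + 76.192.0.0/12 (H5) depth=12
  Q 76.207.190.10: descend 010011001100111 ; hops seen [H4,H0,H5,H2] ; pick H2
  - 0.0.0.0/0 clear@0
  Q 247.79.62.1: descend 1111011101001111001111100 ; hops seen [H3,H0,H1] ; pick H1
  - 247.64.0.0/12 clear@12
  + 76.206.0.0/16 (H4) depth=16
  + 247.79.0.0/16 (H3) depth=16
  + 76.206.0.0/18 (H2) depth=18
  + 247.79.62.82/32 (H0) depth=32
  - 76.192.0.0/12 clear@12
  Q 247.79.62.81: descend 111101110100111100111110010100 ; hops seen [H3,H0,H1,H2] ; pick H2

== LOOKUPS ==
["H3","H0","H0","H3","H1","H2","H1","H2"]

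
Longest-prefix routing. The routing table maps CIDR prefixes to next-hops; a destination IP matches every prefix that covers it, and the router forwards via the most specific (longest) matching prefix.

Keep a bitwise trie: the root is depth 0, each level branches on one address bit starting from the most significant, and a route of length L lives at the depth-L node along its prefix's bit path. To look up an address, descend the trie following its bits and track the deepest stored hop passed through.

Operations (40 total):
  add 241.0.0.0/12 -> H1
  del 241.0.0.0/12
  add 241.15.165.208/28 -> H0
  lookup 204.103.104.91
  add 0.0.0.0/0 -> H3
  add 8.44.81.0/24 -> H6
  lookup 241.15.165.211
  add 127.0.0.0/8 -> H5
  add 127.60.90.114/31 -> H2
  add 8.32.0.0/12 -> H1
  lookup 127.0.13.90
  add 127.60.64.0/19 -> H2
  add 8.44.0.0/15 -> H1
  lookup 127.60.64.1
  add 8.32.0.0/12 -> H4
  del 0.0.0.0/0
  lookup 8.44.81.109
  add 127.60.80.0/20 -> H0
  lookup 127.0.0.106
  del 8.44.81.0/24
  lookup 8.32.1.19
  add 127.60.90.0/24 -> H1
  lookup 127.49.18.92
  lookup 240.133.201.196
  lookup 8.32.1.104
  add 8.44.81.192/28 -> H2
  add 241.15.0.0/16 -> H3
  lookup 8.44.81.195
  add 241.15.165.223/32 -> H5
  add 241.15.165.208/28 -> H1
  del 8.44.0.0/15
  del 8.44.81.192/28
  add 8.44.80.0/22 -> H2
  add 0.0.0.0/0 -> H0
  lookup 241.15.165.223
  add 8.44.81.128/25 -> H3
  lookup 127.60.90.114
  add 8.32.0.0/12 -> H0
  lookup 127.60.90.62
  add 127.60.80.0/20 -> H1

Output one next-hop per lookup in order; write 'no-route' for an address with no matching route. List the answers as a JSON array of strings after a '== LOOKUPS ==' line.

Trace:
  add 241.0.0.0/12 -> H1 at depth 12
  - 241.0.0.0/12 clear@12
  add 241.15.165.208/28 -> H0 at depth 28
  Q 204.103.104.91: descend 11 ; hops seen [∅] ; pick no-route
  add 0.0.0.0/0 -> H3 at depth 0
  add 8.44.81.0/24 -> H6 at depth 24
  Q 241.15.165.211: descend 1111000100001111101001011101 ; hops seen [H3,H0] ; pick H0
  add 127.0.0.0/8 -> H5 at depth 8
  add 127.60.90.114/31 -> H2 at depth 31
  add 8.32.0.0/12 -> H1 at depth 12
  Q 127.0.13.90: descend 0111111100 ; hops seen [H3,H5] ; pick H5
  add 127.60.64.0/19 -> H2 at depth 19
  add 8.44.0.0/15 -> H1 at depth 15
  Q 127.60.64.1: descend 0111111100111100010 ; hops seen [H3,H5,H2] ; pick H2
  add 8.32.0.0/12 -> H4 at depth 12
  - 0.0.0.0/0 clear@0
  Q 8.44.81.109: descend 000010000010110001010001 ; hops seen [H4,H1,H6] ; pick H6
  add 127.60.80.0/20 -> H0 at depth 20
  Q 127.0.0.106: descend 0111111100 ; hops seen [H5] ; pick H5
  - 8.44.81.0/24 clear@24
  Q 8.32.1.19: descend 000010000010 ; hops seen [H4] ; pick H4
  add 127.60.90.0/24 -> H1 at depth 24
  Q 127.49.18.92: descend 011111110011 ; hops seen [H5] ; pick H5
  Q 240.133.201.196: descend 1111000 ; hops seen [∅] ; pick no-route
  Q 8.32.1.104: descend 000010000010 ; hops seen [H4] ; pick H4
  add 8.44.81.192/28 -> H2 at depth 28
  add 241.15.0.0/16 -> H3 at depth 16
  Q 8.44.81.195: descend 0000100000101100010100011100 ; hops seen [H4,H1,H2] ; pick H2
  add 241.15.165.223/32 -> H5 at depth 32
  add 241.15.165.208/28 -> H1 at depth 28
  - 8.44.0.0/15 clear@15
  - 8.44.81.192/28 clear@28
  add 8.44.80.0/22 -> H2 at depth 22
  add 0.0.0.0/0 -> H0 at depth 0
  Q 241.15.165.223: descend 11110001000011111010010111011111 ; hops seen [H0,H3,H1,H5] ; pick H5
  add 8.44.81.128/25 -> H3 at depth 25
  Q 127.60.90.114: descend 0111111100111100010110100111001 ; hops seen [H0,H5,H2,H0,H1,H2] ; pick H2
  add 8.32.0.0/12 -> H0 at depth 12
  Q 127.60.90.62: descend 0111111100111100010110100 ; hops seen [H0,H5,H2,H0,H1] ; pick H1
  add 127.60.80.0/20 -> H1 at depth 20

== LOOKUPS ==
["no-route","H0","H5","H2","H6","H5","H4","H5","no-route","H4","H2","H5","H2","H1"]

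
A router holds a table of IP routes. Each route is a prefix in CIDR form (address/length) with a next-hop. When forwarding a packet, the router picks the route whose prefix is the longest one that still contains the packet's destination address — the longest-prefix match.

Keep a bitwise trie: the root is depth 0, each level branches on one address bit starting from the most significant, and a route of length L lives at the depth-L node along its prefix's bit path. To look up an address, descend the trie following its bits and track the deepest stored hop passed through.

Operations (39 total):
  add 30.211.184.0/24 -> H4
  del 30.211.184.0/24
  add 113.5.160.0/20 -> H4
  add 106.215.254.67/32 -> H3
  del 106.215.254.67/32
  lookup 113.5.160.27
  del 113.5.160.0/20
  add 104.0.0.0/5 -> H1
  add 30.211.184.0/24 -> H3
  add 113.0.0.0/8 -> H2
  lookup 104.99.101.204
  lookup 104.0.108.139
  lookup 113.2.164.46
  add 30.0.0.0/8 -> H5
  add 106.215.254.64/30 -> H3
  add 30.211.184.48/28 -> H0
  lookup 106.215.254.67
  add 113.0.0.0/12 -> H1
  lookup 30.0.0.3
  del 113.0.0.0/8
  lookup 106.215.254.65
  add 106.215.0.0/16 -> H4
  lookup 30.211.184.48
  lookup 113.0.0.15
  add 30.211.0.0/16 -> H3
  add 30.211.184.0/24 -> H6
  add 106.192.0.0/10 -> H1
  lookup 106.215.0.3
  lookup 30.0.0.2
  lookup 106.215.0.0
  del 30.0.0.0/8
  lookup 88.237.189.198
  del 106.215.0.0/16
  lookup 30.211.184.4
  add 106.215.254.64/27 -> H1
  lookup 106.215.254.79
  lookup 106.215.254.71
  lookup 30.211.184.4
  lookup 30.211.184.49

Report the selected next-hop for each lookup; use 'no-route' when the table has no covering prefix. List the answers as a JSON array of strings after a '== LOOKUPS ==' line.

Trace:
  + 30.211.184.0/24 (H4) depth=24
  - 30.211.184.0/24 clear@24
  + 113.5.160.0/20 (H4) depth=20
  + 106.215.254.67/32 (H3) depth=32
  - 106.215.254.67/32 clear@32
  lookup 113.5.160.27: bits 01110001000001011010 walk d0:-→d1:-→d2:-→d3:-→d4:-→d5:-→d6:-→d7:-→d8:-→d9:-→d10:-→d11:-→d12:-→d13:-→d14:-→d15:-→d16:-→d17:-→d18:-→d19:-→d20:H4 -> H4
  - 113.5.160.0/20 clear@20
  + 104.0.0.0/5 (H1) depth=5
  + 30.211.184.0/24 (H3) depth=24
  + 113.0.0.0/8 (H2) depth=8
  lookup 104.99.101.204: bits 011010 walk d0:-→d1:-→d2:-→d3:-→d4:-→d5:H1→d6:- -> H1
  lookup 104.0.108.139: bits 011010 walk d0:-→d1:-→d2:-→d3:-→d4:-→d5:H1→d6:- -> H1
  lookup 113.2.164.46: bits 0111000100000 walk d0:-→d1:-→d2:-→d3:-→d4:-→d5:-→d6:-→d7:-→d8:H2→d9:-→d10:-→d11:-→d12:-→d13:- -> H2
  + 30.0.0.0/8 (H5) depth=8
  + 106.215.254.64/30 (H3) depth=30
  + 30.211.184.48/28 (H0) depth=28
  lookup 106.215.254.67: bits 01101010110101111111111001000011 walk d0:-→d1:-→d2:-→d3:-→d4:-→d5:H1→d6:-→d7:-→d8:-→d9:-→d10:-→d11:-→d12:-→d13:-→d14:-→d15:-→d16:-→d17:-→d18:-→d19:-→d20:-→d21:-→d22:-→d23:-→d24:-→d25:-→d26:-→d27:-→d28:-→d29:-→d30:H3→d31:-→d32:- -> H3
  + 113.0.0.0/12 (H1) depth=12
  lookup 30.0.0.3: bits 00011110 walk d0:-→d1:-→d2:-→d3:-→d4:-→d5:-→d6:-→d7:-→d8:H5 -> H5
  - 113.0.0.0/8 clear@8
  lookup 106.215.254.65: bits 011010101101011111111110010000 walk d0:-→d1:-→d2:-→d3:-→d4:-→d5:H1→d6:-→d7:-→d8:-→d9:-→d10:-→d11:-→d12:-→d13:-→d14:-→d15:-→d16:-→d17:-→d18:-→d19:-→d20:-→d21:-→d22:-→d23:-→d24:-→d25:-→d26:-→d27:-→d28:-→d29:-→d30:H3 -> H3
  + 106.215.0.0/16 (H4) depth=16
  lookup 30.211.184.48: bits 0001111011010011101110000011 walk d0:-→d1:-→d2:-→d3:-→d4:-→d5:-→d6:-→d7:-→d8:H5→d9:-→d10:-→d11:-→d12:-→d13:-→d14:-→d15:-→d16:-→d17:-→d18:-→d19:-→d20:-→d21:-→d22:-→d23:-→d24:H3→d25:-→d26:-→d27:-→d28:H0 -> H0
  lookup 113.0.0.15: bits 0111000100000 walk d0:-→d1:-→d2:-→d3:-→d4:-→d5:-→d6:-→d7:-→d8:-→d9:-→d10:-→d11:-→d12:H1→d13:- -> H1
  + 30.211.0.0/16 (H3) depth=16
  + 30.211.184.0/24 (H6) depth=24
  + 106.192.0.0/10 (H1) depth=10
  lookup 106.215.0.3: bits 0110101011010111 walk d0:-→d1:-→d2:-→d3:-→d4:-→d5:H1→d6:-→d7:-→d8:-→d9:-→d10:H1→d11:-→d12:-→d13:-→d14:-→d15:-→d16:H4 -> H4
  lookup 30.0.0.2: bits 00011110 walk d0:-→d1:-→d2:-→d3:-→d4:-→d5:-→d6:-→d7:-→d8:H5 -> H5
  lookup 106.215.0.0: bits 0110101011010111 walk d0:-→d1:-→d2:-→d3:-→d4:-→d5:H1→d6:-→d7:-→d8:-→d9:-→d10:H1→d11:-→d12:-→d13:-→d14:-→d15:-→d16:H4 -> H4
  - 30.0.0.0/8 clear@8
  lookup 88.237.189.198: bits 01 walk d0:-→d1:-→d2:- -> no-route
  - 106.215.0.0/16 clear@16
  lookup 30.211.184.4: bits 00011110110100111011100000 walk d0:-→d1:-→d2:-→d3:-→d4:-→d5:-→d6:-→d7:-→d8:-→d9:-→d10:-→d11:-→d12:-→d13:-→d14:-→d15:-→d16:H3→d17:-→d18:-→d19:-→d20:-→d21:-→d22:-→d23:-→d24:H6→d25:-→d26:- -> H6
  + 106.215.254.64/27 (H1) depth=27
  lookup 106.215.254.79: bits 0110101011010111111111100100 walk d0:-→d1:-→d2:-→d3:-→d4:-→d5:H1→d6:-→d7:-→d8:-→d9:-→d10:H1→d11:-→d12:-→d13:-→d14:-→d15:-→d16:-→d17:-→d18:-→d19:-→d20:-→d21:-→d22:-→d23:-→d24:-→d25:-→d26:-→d27:H1→d28:- -> H1
  lookup 106.215.254.71: bits 01101010110101111111111001000 walk d0:-→d1:-→d2:-→d3:-→d4:-→d5:H1→d6:-→d7:-→d8:-→d9:-→d10:H1→d11:-→d12:-→d13:-→d14:-→d15:-→d16:-→d17:-→d18:-→d19:-→d20:-→d21:-→d22:-→d23:-→d24:-→d25:-→d26:-→d27:H1→d28:-→d29:- -> H1
  lookup 30.211.184.4: bits 00011110110100111011100000 walk d0:-→d1:-→d2:-→d3:-→d4:-→d5:-→d6:-→d7:-→d8:-→d9:-→d10:-→d11:-→d12:-→d13:-→d14:-→d15:-→d16:H3→d17:-→d18:-→d19:-→d20:-→d21:-→d22:-→d23:-→d24:H6→d25:-→d26:- -> H6
  lookup 30.211.184.49: bits 0001111011010011101110000011 walk d0:-→d1:-→d2:-→d3:-→d4:-→d5:-→d6:-→d7:-→d8:-→d9:-→d10:-→d11:-→d12:-→d13:-→d14:-→d15:-→d16:H3→d17:-→d18:-→d19:-→d20:-→d21:-→d22:-→d23:-→d24:H6→d25:-→d26:-→d27:-→d28:H0 -> H0

== LOOKUPS ==
["H4","H1","H1","H2","H3","H5","H3","H0","H1","H4","H5","H4","no-route","H6","H1","H1","H6","H0"]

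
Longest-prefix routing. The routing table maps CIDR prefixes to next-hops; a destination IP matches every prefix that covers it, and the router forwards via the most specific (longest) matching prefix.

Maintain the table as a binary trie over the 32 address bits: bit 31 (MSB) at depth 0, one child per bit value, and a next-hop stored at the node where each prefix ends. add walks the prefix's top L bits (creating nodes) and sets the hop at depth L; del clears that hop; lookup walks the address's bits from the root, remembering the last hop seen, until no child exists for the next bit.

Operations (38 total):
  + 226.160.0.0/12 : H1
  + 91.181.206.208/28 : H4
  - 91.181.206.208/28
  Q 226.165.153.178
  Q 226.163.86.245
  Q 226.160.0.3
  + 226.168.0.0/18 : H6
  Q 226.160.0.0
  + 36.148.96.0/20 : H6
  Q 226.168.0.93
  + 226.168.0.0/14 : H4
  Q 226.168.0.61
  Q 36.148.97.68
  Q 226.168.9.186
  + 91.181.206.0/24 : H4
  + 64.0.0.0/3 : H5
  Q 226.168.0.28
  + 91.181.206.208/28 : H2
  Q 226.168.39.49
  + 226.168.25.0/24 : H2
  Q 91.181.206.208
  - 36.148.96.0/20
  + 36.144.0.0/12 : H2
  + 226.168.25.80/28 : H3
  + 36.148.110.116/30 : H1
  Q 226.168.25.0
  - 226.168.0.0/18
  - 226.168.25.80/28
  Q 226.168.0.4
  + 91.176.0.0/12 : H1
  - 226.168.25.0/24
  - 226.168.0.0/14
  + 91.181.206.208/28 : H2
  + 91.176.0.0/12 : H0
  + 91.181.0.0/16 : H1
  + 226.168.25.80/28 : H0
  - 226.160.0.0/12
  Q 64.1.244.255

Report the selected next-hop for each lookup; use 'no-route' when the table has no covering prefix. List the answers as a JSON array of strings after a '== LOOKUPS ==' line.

Apply in order:
  + 226.160.0.0/12 (H1) depth=12
  + 91.181.206.208/28 (H4) depth=28
  - 91.181.206.208/28 clear@28
  lookup 226.165.153.178: bits 111000101010 walk d0:-→d1:-→d2:-→d3:-→d4:-→d5:-→d6:-→d7:-→d8:-→d9:-→d10:-→d11:-→d12:H1 -> H1
  lookup 226.163.86.245: bits 111000101010 walk d0:-→d1:-→d2:-→d3:-→d4:-→d5:-→d6:-→d7:-→d8:-→d9:-→d10:-→d11:-→d12:H1 -> H1
  lookup 226.160.0.3: bits 111000101010 walk d0:-→d1:-→d2:-→d3:-→d4:-→d5:-→d6:-→d7:-→d8:-→d9:-→d10:-→d11:-→d12:H1 -> H1
  + 226.168.0.0/18 (H6) depth=18
  lookup 226.160.0.0: bits 111000101010 walk d0:-→d1:-→d2:-→d3:-→d4:-→d5:-→d6:-→d7:-→d8:-→d9:-→d10:-→d11:-→d12:H1 -> H1
  + 36.148.96.0/20 (H6) depth=20
  lookup 226.168.0.93: bits 111000101010100000 walk d0:-→d1:-→d2:-→d3:-→d4:-→d5:-→d6:-→d7:-→d8:-→d9:-→d10:-→d11:-→d12:H1→d13:-→d14:-→d15:-→d16:-→d17:-→d18:H6 -> H6
  + 226.168.0.0/14 (H4) depth=14
  lookup 226.168.0.61: bits 111000101010100000 walk d0:-→d1:-→d2:-→d3:-→d4:-→d5:-→d6:-→d7:-→d8:-→d9:-→d10:-→d11:-→d12:H1→d13:-→d14:H4→d15:-→d16:-→d17:-→d18:H6 -> H6
  lookup 36.148.97.68: bits 00100100100101000110 walk d0:-→d1:-→d2:-→d3:-→d4:-→d5:-→d6:-→d7:-→d8:-→d9:-→d10:-→d11:-→d12:-→d13:-→d14:-→d15:-→d16:-→d17:-→d18:-→d19:-→d20:H6 -> H6
  lookup 226.168.9.186: bits 111000101010100000 walk d0:-→d1:-→d2:-→d3:-→d4:-→d5:-→d6:-→d7:-→d8:-→d9:-→d10:-→d11:-→d12:H1→d13:-→d14:H4→d15:-→d16:-→d17:-→d18:H6 -> H6
  + 91.181.206.0/24 (H4) depth=24
  + 64.0.0.0/3 (H5) depth=3
  lookup 226.168.0.28: bits 111000101010100000 walk d0:-→d1:-→d2:-→d3:-→d4:-→d5:-→d6:-→d7:-→d8:-→d9:-→d10:-→d11:-→d12:H1→d13:-→d14:H4→d15:-→d16:-→d17:-→d18:H6 -> H6
  + 91.181.206.208/28 (H2) depth=28
  lookup 226.168.39.49: bits 111000101010100000 walk d0:-→d1:-→d2:-→d3:-→d4:-→d5:-→d6:-→d7:-→d8:-→d9:-→d10:-→d11:-→d12:H1→d13:-→d14:H4→d15:-→d16:-→d17:-→d18:H6 -> H6
  + 226.168.25.0/24 (H2) depth=24
  lookup 91.181.206.208: bits 0101101110110101110011101101 walk d0:-→d1:-→d2:-→d3:H5→d4:-→d5:-→d6:-→d7:-→d8:-→d9:-→d10:-→d11:-→d12:-→d13:-→d14:-→d15:-→d16:-→d17:-→d18:-→d19:-→d20:-→d21:-→d22:-→d23:-→d24:H4→d25:-→d26:-→d27:-→d28:H2 -> H2
  - 36.148.96.0/20 clear@20
  + 36.144.0.0/12 (H2) depth=12
  + 226.168.25.80/28 (H3) depth=28
  + 36.148.110.116/30 (H1) depth=30
  lookup 226.168.25.0: bits 1110001010101000000110010 walk d0:-→d1:-→d2:-→d3:-→d4:-→d5:-→d6:-→d7:-→d8:-→d9:-→d10:-→d11:-→d12:H1→d13:-→d14:H4→d15:-→d16:-→d17:-→d18:H6→d19:-→d20:-→d21:-→d22:-→d23:-→d24:H2→d25:- -> H2
  - 226.168.0.0/18 clear@18
  - 226.168.25.80/28 clear@28
  lookup 226.168.0.4: bits 1110001010101000000 walk d0:-→d1:-→d2:-→d3:-→d4:-→d5:-→d6:-→d7:-→d8:-→d9:-→d10:-→d11:-→d12:H1→d13:-→d14:H4→d15:-→d16:-→d17:-→d18:-→d19:- -> H4
  + 91.176.0.0/12 (H1) depth=12
  - 226.168.25.0/24 clear@24
  - 226.168.0.0/14 clear@14
  + 91.181.206.208/28 (H2) depth=28
  + 91.176.0.0/12 (H0) depth=12
  + 91.181.0.0/16 (H1) depth=16
  + 226.168.25.80/28 (H0) depth=28
  - 226.160.0.0/12 clear@12
  lookup 64.1.244.255: bits 010 walk d0:-→d1:-→d2:-→d3:H5 -> H5

== LOOKUPS ==
["H1","H1","H1","H1","H6","H6","H6","H6","H6","H6","H2","H2","H4","H5"]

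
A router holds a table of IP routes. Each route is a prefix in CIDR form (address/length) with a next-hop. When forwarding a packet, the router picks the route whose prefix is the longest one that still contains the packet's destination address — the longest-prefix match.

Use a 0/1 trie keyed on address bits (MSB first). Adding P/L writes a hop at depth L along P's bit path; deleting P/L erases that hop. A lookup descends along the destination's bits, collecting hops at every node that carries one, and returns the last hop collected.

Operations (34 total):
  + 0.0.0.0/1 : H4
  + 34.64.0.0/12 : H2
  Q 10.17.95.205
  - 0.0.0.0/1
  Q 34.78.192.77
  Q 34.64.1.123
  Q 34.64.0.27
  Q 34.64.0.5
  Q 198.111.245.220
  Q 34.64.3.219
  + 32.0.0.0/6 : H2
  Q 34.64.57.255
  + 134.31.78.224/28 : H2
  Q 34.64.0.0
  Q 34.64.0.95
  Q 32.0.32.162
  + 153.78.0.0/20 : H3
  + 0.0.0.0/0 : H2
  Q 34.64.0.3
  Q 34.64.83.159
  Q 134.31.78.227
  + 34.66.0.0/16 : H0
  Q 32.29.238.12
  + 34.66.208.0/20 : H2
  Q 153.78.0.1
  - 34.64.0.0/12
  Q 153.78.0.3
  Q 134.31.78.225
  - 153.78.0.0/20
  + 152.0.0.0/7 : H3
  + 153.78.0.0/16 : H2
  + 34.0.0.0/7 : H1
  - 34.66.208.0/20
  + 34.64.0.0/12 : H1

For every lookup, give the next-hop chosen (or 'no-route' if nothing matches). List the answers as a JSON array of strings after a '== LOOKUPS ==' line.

Apply in order:
  add 0.0.0.0/1 -> H4 at depth 1
  add 34.64.0.0/12 -> H2 at depth 12
  Q 10.17.95.205: descend 00 ; hops seen [H4] ; pick H4
  - 0.0.0.0/1 clear@1
  Q 34.78.192.77: descend 001000100100 ; hops seen [H2] ; pick H2
  Q 34.64.1.123: descend 001000100100 ; hops seen [H2] ; pick H2
  Q 34.64.0.27: descend 001000100100 ; hops seen [H2] ; pick H2
  Q 34.64.0.5: descend 001000100100 ; hops seen [H2] ; pick H2
  Q 198.111.245.220: descend ε ; hops seen [∅] ; pick no-route
  Q 34.64.3.219: descend 001000100100 ; hops seen [H2] ; pick H2
  add 32.0.0.0/6 -> H2 at depth 6
  Q 34.64.57.255: descend 001000100100 ; hops seen [H2,H2] ; pick H2
  add 134.31.78.224/28 -> H2 at depth 28
  Q 34.64.0.0: descend 001000100100 ; hops seen [H2,H2] ; pick H2
  Q 34.64.0.95: descend 001000100100 ; hops seen [H2,H2] ; pick H2
  Q 32.0.32.162: descend 001000 ; hops seen [H2] ; pick H2
  add 153.78.0.0/20 -> H3 at depth 20
  add 0.0.0.0/0 -> H2 at depth 0
  Q 34.64.0.3: descend 001000100100 ; hops seen [H2,H2,H2] ; pick H2
  Q 34.64.83.159: descend 001000100100 ; hops seen [H2,H2,H2] ; pick H2
  Q 134.31.78.227: descend 1000011000011111010011101110 ; hops seen [H2,H2] ; pick H2
  add 34.66.0.0/16 -> H0 at depth 16
  Q 32.29.238.12: descend 001000 ; hops seen [H2,H2] ; pick H2
  add 34.66.208.0/20 -> H2 at depth 20
  Q 153.78.0.1: descend 10011001010011100000 ; hops seen [H2,H3] ; pick H3
  - 34.64.0.0/12 clear@12
  Q 153.78.0.3: descend 10011001010011100000 ; hops seen [H2,H3] ; pick H3
  Q 134.31.78.225: descend 1000011000011111010011101110 ; hops seen [H2,H2] ; pick H2
  - 153.78.0.0/20 clear@20
  add 152.0.0.0/7 -> H3 at depth 7
  add 153.78.0.0/16 -> H2 at depth 16
  add 34.0.0.0/7 -> H1 at depth 7
  - 34.66.208.0/20 clear@20
  add 34.64.0.0/12 -> H1 at depth 12

== LOOKUPS ==
["H4","H2","H2","H2","H2","no-route","H2","H2","H2","H2","H2","H2","H2","H2","H2","H3","H3","H2"]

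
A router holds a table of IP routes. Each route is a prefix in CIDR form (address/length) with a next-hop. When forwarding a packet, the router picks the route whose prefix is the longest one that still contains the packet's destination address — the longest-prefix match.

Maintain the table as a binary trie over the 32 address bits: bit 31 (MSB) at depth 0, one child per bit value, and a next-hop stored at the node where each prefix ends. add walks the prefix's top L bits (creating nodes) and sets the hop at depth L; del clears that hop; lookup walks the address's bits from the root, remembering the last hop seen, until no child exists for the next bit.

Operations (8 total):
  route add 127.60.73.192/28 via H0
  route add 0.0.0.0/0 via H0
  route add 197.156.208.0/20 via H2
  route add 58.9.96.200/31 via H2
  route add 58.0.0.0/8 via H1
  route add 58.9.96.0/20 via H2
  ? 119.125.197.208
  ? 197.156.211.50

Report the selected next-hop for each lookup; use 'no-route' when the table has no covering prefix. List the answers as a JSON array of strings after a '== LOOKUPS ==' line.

Process each operation:
  + 127.60.73.192/28 (H0) depth=28
  + 0.0.0.0/0 (H0) depth=0
  + 197.156.208.0/20 (H2) depth=20
  + 58.9.96.200/31 (H2) depth=31
  + 58.0.0.0/8 (H1) depth=8
  + 58.9.96.0/20 (H2) depth=20
  lookup 119.125.197.208: bits 0111 walk d0:H0→d1:-→d2:-→d3:-→d4:- -> H0
  lookup 197.156.211.50: bits 11000101100111001101 walk d0:H0→d1:-→d2:-→d3:-→d4:-→d5:-→d6:-→d7:-→d8:-→d9:-→d10:-→d11:-→d12:-→d13:-→d14:-→d15:-→d16:-→d17:-→d18:-→d19:-→d20:H2 -> H2

== LOOKUPS ==
["H0","H2"]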